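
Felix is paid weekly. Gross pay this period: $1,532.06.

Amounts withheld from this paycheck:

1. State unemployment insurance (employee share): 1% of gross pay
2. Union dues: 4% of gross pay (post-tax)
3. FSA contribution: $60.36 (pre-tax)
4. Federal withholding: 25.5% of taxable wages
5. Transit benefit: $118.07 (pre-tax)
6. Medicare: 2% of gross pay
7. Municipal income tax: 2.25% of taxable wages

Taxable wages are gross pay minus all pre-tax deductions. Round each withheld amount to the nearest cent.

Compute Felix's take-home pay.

FSA contribution: $60.36
Transit benefit: $118.07
Pre-tax total = $60.36 + $118.07 = $178.43
Taxable wages = $1,532.06 − $178.43 = $1,353.63
Federal withholding: $1,353.63 × 0.255 = $345.18
Municipal income tax: $1,353.63 × 0.0225 = $30.46
State unemployment insurance (employee share): $1,532.06 × 0.01 = $15.32
Medicare: $1,532.06 × 0.02 = $30.64
Union dues: $1,532.06 × 0.04 = $61.28
Total deductions = $60.36 + $118.07 + $345.18 + $30.46 + $15.32 + $30.64 + $61.28 = $661.31
Net pay = $1,532.06 − $661.31 = $870.75

$870.75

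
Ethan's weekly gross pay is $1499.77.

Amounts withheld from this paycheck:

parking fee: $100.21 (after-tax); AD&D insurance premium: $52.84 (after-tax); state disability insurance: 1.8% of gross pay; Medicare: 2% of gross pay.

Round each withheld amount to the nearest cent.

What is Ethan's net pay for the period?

Medicare: $1499.77 × 0.02 = $30.00
State disability insurance: $1499.77 × 0.018 = $27.00
Parking fee: $100.21
AD&D insurance premium: $52.84
Total deductions = $30.00 + $27.00 + $100.21 + $52.84 = $210.05
Net pay = $1499.77 − $210.05 = $1289.72

$1289.72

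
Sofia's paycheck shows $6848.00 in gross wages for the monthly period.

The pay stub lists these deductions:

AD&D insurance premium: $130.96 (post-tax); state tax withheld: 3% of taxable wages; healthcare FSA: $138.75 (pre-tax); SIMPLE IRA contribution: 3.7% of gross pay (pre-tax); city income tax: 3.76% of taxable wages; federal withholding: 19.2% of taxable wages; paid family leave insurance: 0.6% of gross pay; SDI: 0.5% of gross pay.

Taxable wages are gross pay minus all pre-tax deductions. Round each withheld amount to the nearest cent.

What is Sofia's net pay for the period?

Healthcare FSA: $138.75
SIMPLE IRA contribution: $6848.00 × 0.037 = $253.38
Pre-tax total = $138.75 + $253.38 = $392.13
Taxable wages = $6848.00 − $392.13 = $6455.87
Federal withholding: $6455.87 × 0.192 = $1239.53
City income tax: $6455.87 × 0.0376 = $242.74
State tax withheld: $6455.87 × 0.03 = $193.68
Paid family leave insurance: $6848.00 × 0.006 = $41.09
SDI: $6848.00 × 0.005 = $34.24
AD&D insurance premium: $130.96
Total deductions = $138.75 + $253.38 + $1239.53 + $242.74 + $193.68 + $41.09 + $34.24 + $130.96 = $2274.37
Net pay = $6848.00 − $2274.37 = $4573.63

$4573.63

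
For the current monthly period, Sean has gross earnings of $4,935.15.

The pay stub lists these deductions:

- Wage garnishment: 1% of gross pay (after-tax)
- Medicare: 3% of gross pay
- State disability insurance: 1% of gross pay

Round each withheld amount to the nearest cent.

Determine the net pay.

$4,688.40

Medicare: $4,935.15 × 0.03 = $148.05
State disability insurance: $4,935.15 × 0.01 = $49.35
Wage garnishment: $4,935.15 × 0.01 = $49.35
Total deductions = $148.05 + $49.35 + $49.35 = $246.75
Net pay = $4,935.15 − $246.75 = $4,688.40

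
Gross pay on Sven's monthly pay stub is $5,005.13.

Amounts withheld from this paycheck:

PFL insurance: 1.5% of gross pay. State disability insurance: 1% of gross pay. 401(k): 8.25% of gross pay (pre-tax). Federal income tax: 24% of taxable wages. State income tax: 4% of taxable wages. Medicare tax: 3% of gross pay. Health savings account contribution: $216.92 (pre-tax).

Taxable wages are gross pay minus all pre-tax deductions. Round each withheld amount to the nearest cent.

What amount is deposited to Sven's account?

$2,874.93

Health savings account contribution: $216.92
401(k): $5,005.13 × 0.0825 = $412.92
Pre-tax total = $216.92 + $412.92 = $629.84
Taxable wages = $5,005.13 − $629.84 = $4,375.29
Federal income tax: $4,375.29 × 0.24 = $1,050.07
State income tax: $4,375.29 × 0.04 = $175.01
State disability insurance: $5,005.13 × 0.01 = $50.05
PFL insurance: $5,005.13 × 0.015 = $75.08
Medicare tax: $5,005.13 × 0.03 = $150.15
Total deductions = $216.92 + $412.92 + $1,050.07 + $175.01 + $50.05 + $75.08 + $150.15 = $2,130.20
Net pay = $5,005.13 − $2,130.20 = $2,874.93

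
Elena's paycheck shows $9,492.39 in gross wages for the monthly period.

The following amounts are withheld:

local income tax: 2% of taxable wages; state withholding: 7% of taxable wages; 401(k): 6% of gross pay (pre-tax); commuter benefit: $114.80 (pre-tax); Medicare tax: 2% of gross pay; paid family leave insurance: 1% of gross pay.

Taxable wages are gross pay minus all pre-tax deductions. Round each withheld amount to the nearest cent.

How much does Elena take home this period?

$7,730.56

Commuter benefit: $114.80
401(k): $9,492.39 × 0.06 = $569.54
Pre-tax total = $114.80 + $569.54 = $684.34
Taxable wages = $9,492.39 − $684.34 = $8,808.05
State withholding: $8,808.05 × 0.07 = $616.56
Local income tax: $8,808.05 × 0.02 = $176.16
Paid family leave insurance: $9,492.39 × 0.01 = $94.92
Medicare tax: $9,492.39 × 0.02 = $189.85
Total deductions = $114.80 + $569.54 + $616.56 + $176.16 + $94.92 + $189.85 = $1,761.83
Net pay = $9,492.39 − $1,761.83 = $7,730.56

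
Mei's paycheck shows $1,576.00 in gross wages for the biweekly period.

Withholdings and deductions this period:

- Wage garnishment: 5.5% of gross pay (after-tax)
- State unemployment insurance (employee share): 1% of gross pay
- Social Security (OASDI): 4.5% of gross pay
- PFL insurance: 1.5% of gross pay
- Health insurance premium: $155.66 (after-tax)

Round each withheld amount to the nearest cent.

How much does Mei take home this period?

PFL insurance: $1,576.00 × 0.015 = $23.64
State unemployment insurance (employee share): $1,576.00 × 0.01 = $15.76
Social Security (OASDI): $1,576.00 × 0.045 = $70.92
Health insurance premium: $155.66
Wage garnishment: $1,576.00 × 0.055 = $86.68
Total deductions = $23.64 + $15.76 + $70.92 + $155.66 + $86.68 = $352.66
Net pay = $1,576.00 − $352.66 = $1,223.34

$1,223.34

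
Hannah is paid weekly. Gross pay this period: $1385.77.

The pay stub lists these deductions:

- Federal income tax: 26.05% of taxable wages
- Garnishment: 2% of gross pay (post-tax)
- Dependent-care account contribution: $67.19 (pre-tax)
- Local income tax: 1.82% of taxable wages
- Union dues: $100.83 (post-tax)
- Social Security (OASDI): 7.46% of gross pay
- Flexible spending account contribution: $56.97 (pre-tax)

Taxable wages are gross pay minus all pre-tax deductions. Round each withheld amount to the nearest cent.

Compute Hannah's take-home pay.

$678.07

Dependent-care account contribution: $67.19
Flexible spending account contribution: $56.97
Pre-tax total = $67.19 + $56.97 = $124.16
Taxable wages = $1385.77 − $124.16 = $1261.61
Federal income tax: $1261.61 × 0.2605 = $328.65
Local income tax: $1261.61 × 0.0182 = $22.96
Social Security (OASDI): $1385.77 × 0.0746 = $103.38
Union dues: $100.83
Garnishment: $1385.77 × 0.02 = $27.72
Total deductions = $67.19 + $56.97 + $328.65 + $22.96 + $103.38 + $100.83 + $27.72 = $707.70
Net pay = $1385.77 − $707.70 = $678.07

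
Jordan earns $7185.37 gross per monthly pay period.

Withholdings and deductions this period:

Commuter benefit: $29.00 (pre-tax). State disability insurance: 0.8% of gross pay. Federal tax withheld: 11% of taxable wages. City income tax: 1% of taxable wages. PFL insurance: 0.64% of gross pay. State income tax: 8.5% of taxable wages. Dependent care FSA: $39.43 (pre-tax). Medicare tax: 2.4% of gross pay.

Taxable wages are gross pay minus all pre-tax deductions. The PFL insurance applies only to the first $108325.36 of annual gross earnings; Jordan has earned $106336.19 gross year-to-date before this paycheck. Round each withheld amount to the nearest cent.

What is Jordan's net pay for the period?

Commuter benefit: $29.00
Dependent care FSA: $39.43
Pre-tax total = $29.00 + $39.43 = $68.43
Taxable wages = $7185.37 − $68.43 = $7116.94
City income tax: $7116.94 × 0.01 = $71.17
State income tax: $7116.94 × 0.085 = $604.94
Federal tax withheld: $7116.94 × 0.11 = $782.86
State disability insurance: $7185.37 × 0.008 = $57.48
Medicare tax: $7185.37 × 0.024 = $172.45
PFL insurance: only $108325.36 − $106336.19 = $1989.17 of this check is subject → $1989.17 × 0.0064 = $12.73
Total deductions = $29.00 + $39.43 + $71.17 + $604.94 + $782.86 + $57.48 + $172.45 + $12.73 = $1770.06
Net pay = $7185.37 − $1770.06 = $5415.31

$5415.31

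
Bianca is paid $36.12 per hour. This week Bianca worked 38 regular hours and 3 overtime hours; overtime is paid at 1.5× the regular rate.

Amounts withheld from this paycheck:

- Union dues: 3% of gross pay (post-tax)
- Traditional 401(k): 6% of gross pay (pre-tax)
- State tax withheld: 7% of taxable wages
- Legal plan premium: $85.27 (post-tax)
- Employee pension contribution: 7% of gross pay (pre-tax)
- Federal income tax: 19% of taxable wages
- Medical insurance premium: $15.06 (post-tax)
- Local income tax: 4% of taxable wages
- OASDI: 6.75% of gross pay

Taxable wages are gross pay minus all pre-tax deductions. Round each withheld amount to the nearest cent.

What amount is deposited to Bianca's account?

Regular pay: 38 × $36.12 = $1,372.56
Overtime pay: 3 × $36.12 × 1.5 = $162.54
Gross pay = $1,372.56 + $162.54 = $1,535.10
Employee pension contribution: $1,535.10 × 0.07 = $107.46
Traditional 401(k): $1,535.10 × 0.06 = $92.11
Pre-tax total = $107.46 + $92.11 = $199.57
Taxable wages = $1,535.10 − $199.57 = $1,335.53
State tax withheld: $1,335.53 × 0.07 = $93.49
Local income tax: $1,335.53 × 0.04 = $53.42
Federal income tax: $1,335.53 × 0.19 = $253.75
OASDI: $1,535.10 × 0.0675 = $103.62
Union dues: $1,535.10 × 0.03 = $46.05
Legal plan premium: $85.27
Medical insurance premium: $15.06
Total deductions = $107.46 + $92.11 + $93.49 + $53.42 + $253.75 + $103.62 + $46.05 + $85.27 + $15.06 = $850.23
Net pay = $1,535.10 − $850.23 = $684.87

$684.87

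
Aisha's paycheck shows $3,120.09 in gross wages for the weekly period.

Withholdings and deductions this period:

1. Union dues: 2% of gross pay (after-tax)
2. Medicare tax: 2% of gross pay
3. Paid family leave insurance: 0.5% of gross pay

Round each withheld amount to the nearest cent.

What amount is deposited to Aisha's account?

Paid family leave insurance: $3,120.09 × 0.005 = $15.60
Medicare tax: $3,120.09 × 0.02 = $62.40
Union dues: $3,120.09 × 0.02 = $62.40
Total deductions = $15.60 + $62.40 + $62.40 = $140.40
Net pay = $3,120.09 − $140.40 = $2,979.69

$2,979.69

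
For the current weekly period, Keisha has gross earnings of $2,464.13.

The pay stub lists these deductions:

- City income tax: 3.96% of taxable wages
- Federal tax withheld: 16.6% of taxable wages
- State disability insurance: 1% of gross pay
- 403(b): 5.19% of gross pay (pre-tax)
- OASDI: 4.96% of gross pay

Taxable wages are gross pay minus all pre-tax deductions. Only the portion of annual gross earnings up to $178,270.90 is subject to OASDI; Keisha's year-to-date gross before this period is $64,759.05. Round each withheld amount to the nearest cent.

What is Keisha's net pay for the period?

$1,709.04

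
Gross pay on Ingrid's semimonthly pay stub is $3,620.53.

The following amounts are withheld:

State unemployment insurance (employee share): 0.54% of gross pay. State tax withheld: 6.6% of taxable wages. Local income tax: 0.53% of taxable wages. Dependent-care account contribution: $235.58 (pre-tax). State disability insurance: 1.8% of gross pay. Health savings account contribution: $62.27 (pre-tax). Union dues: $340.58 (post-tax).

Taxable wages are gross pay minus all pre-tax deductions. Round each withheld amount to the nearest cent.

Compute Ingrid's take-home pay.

$2,660.47

Health savings account contribution: $62.27
Dependent-care account contribution: $235.58
Pre-tax total = $62.27 + $235.58 = $297.85
Taxable wages = $3,620.53 − $297.85 = $3,322.68
State tax withheld: $3,322.68 × 0.066 = $219.30
Local income tax: $3,322.68 × 0.0053 = $17.61
State unemployment insurance (employee share): $3,620.53 × 0.0054 = $19.55
State disability insurance: $3,620.53 × 0.018 = $65.17
Union dues: $340.58
Total deductions = $62.27 + $235.58 + $219.30 + $17.61 + $19.55 + $65.17 + $340.58 = $960.06
Net pay = $3,620.53 − $960.06 = $2,660.47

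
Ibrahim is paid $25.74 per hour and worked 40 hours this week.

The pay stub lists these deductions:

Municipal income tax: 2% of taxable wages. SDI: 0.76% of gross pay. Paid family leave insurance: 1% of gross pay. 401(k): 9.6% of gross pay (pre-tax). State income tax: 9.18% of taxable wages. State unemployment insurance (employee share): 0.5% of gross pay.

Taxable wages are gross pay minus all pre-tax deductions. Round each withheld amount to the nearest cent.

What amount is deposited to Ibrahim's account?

$803.43

Gross pay: 40 × $25.74 = $1,029.60
401(k): $1,029.60 × 0.096 = $98.84
Taxable wages = $1,029.60 − $98.84 = $930.76
State income tax: $930.76 × 0.0918 = $85.44
Municipal income tax: $930.76 × 0.02 = $18.62
State unemployment insurance (employee share): $1,029.60 × 0.005 = $5.15
Paid family leave insurance: $1,029.60 × 0.01 = $10.30
SDI: $1,029.60 × 0.0076 = $7.82
Total deductions = $98.84 + $85.44 + $18.62 + $5.15 + $10.30 + $7.82 = $226.17
Net pay = $1,029.60 − $226.17 = $803.43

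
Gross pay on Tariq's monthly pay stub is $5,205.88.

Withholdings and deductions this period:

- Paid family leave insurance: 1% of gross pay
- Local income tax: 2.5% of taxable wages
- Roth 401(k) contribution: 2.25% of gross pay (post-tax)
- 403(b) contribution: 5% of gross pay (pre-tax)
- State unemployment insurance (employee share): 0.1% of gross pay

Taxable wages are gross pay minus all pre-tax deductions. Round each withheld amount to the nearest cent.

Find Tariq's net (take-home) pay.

403(b) contribution: $5,205.88 × 0.05 = $260.29
Taxable wages = $5,205.88 − $260.29 = $4,945.59
Local income tax: $4,945.59 × 0.025 = $123.64
State unemployment insurance (employee share): $5,205.88 × 0.001 = $5.21
Paid family leave insurance: $5,205.88 × 0.01 = $52.06
Roth 401(k) contribution: $5,205.88 × 0.0225 = $117.13
Total deductions = $260.29 + $123.64 + $5.21 + $52.06 + $117.13 = $558.33
Net pay = $5,205.88 − $558.33 = $4,647.55

$4,647.55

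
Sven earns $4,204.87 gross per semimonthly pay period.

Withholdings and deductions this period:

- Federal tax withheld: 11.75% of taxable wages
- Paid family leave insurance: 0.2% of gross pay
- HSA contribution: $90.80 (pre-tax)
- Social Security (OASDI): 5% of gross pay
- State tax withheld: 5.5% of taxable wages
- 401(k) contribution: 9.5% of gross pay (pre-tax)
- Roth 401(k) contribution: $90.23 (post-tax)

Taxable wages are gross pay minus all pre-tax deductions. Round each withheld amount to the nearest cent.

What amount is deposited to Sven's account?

$2,764.96

401(k) contribution: $4,204.87 × 0.095 = $399.46
HSA contribution: $90.80
Pre-tax total = $399.46 + $90.80 = $490.26
Taxable wages = $4,204.87 − $490.26 = $3,714.61
Federal tax withheld: $3,714.61 × 0.1175 = $436.47
State tax withheld: $3,714.61 × 0.055 = $204.30
Social Security (OASDI): $4,204.87 × 0.05 = $210.24
Paid family leave insurance: $4,204.87 × 0.002 = $8.41
Roth 401(k) contribution: $90.23
Total deductions = $399.46 + $90.80 + $436.47 + $204.30 + $210.24 + $8.41 + $90.23 = $1,439.91
Net pay = $4,204.87 − $1,439.91 = $2,764.96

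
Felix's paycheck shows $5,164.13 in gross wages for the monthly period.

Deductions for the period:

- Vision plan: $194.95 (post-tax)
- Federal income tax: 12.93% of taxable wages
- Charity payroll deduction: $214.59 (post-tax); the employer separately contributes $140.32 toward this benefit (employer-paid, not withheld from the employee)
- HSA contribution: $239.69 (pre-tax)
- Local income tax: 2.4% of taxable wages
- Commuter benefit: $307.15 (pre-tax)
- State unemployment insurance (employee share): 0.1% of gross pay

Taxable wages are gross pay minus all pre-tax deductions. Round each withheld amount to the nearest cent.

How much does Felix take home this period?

Commuter benefit: $307.15
HSA contribution: $239.69
Pre-tax total = $307.15 + $239.69 = $546.84
Taxable wages = $5,164.13 − $546.84 = $4,617.29
Federal income tax: $4,617.29 × 0.1293 = $597.02
Local income tax: $4,617.29 × 0.024 = $110.81
State unemployment insurance (employee share): $5,164.13 × 0.001 = $5.16
Vision plan: $194.95
Charity payroll deduction: $214.59
(Employer's $140.32 toward charity payroll deduction is not withheld from the employee.)
Total deductions = $307.15 + $239.69 + $597.02 + $110.81 + $5.16 + $194.95 + $214.59 = $1,669.37
Net pay = $5,164.13 − $1,669.37 = $3,494.76

$3,494.76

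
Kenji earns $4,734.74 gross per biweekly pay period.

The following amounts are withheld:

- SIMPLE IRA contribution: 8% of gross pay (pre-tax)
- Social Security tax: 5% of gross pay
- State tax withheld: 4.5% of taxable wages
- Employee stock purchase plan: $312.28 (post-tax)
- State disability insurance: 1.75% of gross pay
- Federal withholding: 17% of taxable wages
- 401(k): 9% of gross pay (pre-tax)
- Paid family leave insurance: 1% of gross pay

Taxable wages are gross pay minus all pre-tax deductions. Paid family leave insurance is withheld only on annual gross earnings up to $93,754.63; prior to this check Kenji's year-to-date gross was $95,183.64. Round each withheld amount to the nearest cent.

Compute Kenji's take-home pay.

401(k): $4,734.74 × 0.09 = $426.13
SIMPLE IRA contribution: $4,734.74 × 0.08 = $378.78
Pre-tax total = $426.13 + $378.78 = $804.91
Taxable wages = $4,734.74 − $804.91 = $3,929.83
Federal withholding: $3,929.83 × 0.17 = $668.07
State tax withheld: $3,929.83 × 0.045 = $176.84
State disability insurance: $4,734.74 × 0.0175 = $82.86
Social Security tax: $4,734.74 × 0.05 = $236.74
Paid family leave insurance: annual cap $93,754.63 already reached (YTD $95,183.64), so $0.00
Employee stock purchase plan: $312.28
Total deductions = $426.13 + $378.78 + $668.07 + $176.84 + $82.86 + $236.74 + $0.00 + $312.28 = $2,281.70
Net pay = $4,734.74 − $2,281.70 = $2,453.04

$2,453.04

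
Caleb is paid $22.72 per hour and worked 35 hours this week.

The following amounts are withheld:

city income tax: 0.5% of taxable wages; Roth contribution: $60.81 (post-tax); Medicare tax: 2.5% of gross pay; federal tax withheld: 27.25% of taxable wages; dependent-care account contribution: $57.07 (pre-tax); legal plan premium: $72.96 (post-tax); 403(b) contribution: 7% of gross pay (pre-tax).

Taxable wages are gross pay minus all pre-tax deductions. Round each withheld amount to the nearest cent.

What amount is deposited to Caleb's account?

$339.44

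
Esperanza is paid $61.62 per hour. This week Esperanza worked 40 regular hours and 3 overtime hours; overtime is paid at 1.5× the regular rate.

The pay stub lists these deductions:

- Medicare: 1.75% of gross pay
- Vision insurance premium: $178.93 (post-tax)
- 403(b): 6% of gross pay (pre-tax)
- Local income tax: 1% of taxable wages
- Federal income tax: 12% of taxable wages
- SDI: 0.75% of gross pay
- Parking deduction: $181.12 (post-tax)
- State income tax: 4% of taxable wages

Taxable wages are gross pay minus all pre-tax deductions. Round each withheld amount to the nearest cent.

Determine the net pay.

Regular pay: 40 × $61.62 = $2,464.80
Overtime pay: 3 × $61.62 × 1.5 = $277.29
Gross pay = $2,464.80 + $277.29 = $2,742.09
403(b): $2,742.09 × 0.06 = $164.53
Taxable wages = $2,742.09 − $164.53 = $2,577.56
State income tax: $2,577.56 × 0.04 = $103.10
Federal income tax: $2,577.56 × 0.12 = $309.31
Local income tax: $2,577.56 × 0.01 = $25.78
SDI: $2,742.09 × 0.0075 = $20.57
Medicare: $2,742.09 × 0.0175 = $47.99
Parking deduction: $181.12
Vision insurance premium: $178.93
Total deductions = $164.53 + $103.10 + $309.31 + $25.78 + $20.57 + $47.99 + $181.12 + $178.93 = $1,031.33
Net pay = $2,742.09 − $1,031.33 = $1,710.76

$1,710.76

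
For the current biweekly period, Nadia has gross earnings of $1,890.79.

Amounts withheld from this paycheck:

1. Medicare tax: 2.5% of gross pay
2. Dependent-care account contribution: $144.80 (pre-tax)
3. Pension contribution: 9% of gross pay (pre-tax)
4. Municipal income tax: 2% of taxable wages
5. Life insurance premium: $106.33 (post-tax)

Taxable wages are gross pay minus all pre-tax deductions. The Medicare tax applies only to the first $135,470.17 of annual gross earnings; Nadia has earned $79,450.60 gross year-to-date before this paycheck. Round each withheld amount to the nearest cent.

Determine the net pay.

Pension contribution: $1,890.79 × 0.09 = $170.17
Dependent-care account contribution: $144.80
Pre-tax total = $170.17 + $144.80 = $314.97
Taxable wages = $1,890.79 − $314.97 = $1,575.82
Municipal income tax: $1,575.82 × 0.02 = $31.52
Medicare tax: cap not yet reached, full $1,890.79 is subject → $1,890.79 × 0.025 = $47.27
Life insurance premium: $106.33
Total deductions = $170.17 + $144.80 + $31.52 + $47.27 + $106.33 = $500.09
Net pay = $1,890.79 − $500.09 = $1,390.70

$1,390.70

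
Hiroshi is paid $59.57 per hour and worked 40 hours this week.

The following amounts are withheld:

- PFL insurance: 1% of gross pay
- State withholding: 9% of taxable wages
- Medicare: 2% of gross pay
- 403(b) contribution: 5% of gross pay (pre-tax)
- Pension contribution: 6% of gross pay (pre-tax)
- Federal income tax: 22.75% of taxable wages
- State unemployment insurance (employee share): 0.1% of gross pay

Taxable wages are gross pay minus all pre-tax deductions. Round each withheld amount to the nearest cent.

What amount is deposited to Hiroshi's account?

$1,373.50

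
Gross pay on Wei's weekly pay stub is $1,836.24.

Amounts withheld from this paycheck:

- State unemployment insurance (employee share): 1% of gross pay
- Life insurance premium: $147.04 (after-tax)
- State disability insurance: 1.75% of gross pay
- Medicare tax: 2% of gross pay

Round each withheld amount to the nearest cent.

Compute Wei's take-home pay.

$1,601.99

State disability insurance: $1,836.24 × 0.0175 = $32.13
Medicare tax: $1,836.24 × 0.02 = $36.72
State unemployment insurance (employee share): $1,836.24 × 0.01 = $18.36
Life insurance premium: $147.04
Total deductions = $32.13 + $36.72 + $18.36 + $147.04 = $234.25
Net pay = $1,836.24 − $234.25 = $1,601.99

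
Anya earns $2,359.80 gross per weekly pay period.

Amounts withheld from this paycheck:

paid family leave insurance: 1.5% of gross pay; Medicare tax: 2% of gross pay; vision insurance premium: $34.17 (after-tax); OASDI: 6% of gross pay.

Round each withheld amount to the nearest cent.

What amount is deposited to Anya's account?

$2,101.44

OASDI: $2,359.80 × 0.06 = $141.59
Paid family leave insurance: $2,359.80 × 0.015 = $35.40
Medicare tax: $2,359.80 × 0.02 = $47.20
Vision insurance premium: $34.17
Total deductions = $141.59 + $35.40 + $47.20 + $34.17 = $258.36
Net pay = $2,359.80 − $258.36 = $2,101.44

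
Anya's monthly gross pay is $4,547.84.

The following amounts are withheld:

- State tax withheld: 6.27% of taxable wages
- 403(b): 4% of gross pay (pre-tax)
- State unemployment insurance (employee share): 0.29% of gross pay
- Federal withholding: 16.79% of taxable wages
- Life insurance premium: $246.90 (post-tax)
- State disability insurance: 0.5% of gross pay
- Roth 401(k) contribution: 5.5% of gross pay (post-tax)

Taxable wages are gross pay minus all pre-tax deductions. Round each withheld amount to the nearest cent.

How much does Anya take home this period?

$2,826.19

403(b): $4,547.84 × 0.04 = $181.91
Taxable wages = $4,547.84 − $181.91 = $4,365.93
State tax withheld: $4,365.93 × 0.0627 = $273.74
Federal withholding: $4,365.93 × 0.1679 = $733.04
State disability insurance: $4,547.84 × 0.005 = $22.74
State unemployment insurance (employee share): $4,547.84 × 0.0029 = $13.19
Life insurance premium: $246.90
Roth 401(k) contribution: $4,547.84 × 0.055 = $250.13
Total deductions = $181.91 + $273.74 + $733.04 + $22.74 + $13.19 + $246.90 + $250.13 = $1,721.65
Net pay = $4,547.84 − $1,721.65 = $2,826.19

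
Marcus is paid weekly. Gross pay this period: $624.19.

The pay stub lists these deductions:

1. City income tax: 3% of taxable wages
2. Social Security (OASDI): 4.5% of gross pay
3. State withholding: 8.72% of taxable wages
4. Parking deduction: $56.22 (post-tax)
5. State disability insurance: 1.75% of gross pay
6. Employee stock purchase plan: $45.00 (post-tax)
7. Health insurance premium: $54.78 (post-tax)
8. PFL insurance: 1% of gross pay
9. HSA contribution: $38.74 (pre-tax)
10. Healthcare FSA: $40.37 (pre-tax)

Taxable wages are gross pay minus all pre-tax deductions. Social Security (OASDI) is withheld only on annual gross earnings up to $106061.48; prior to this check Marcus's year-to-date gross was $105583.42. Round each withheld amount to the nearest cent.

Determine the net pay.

$286.53

Healthcare FSA: $40.37
HSA contribution: $38.74
Pre-tax total = $40.37 + $38.74 = $79.11
Taxable wages = $624.19 − $79.11 = $545.08
State withholding: $545.08 × 0.0872 = $47.53
City income tax: $545.08 × 0.03 = $16.35
Social Security (OASDI): only $106061.48 − $105583.42 = $478.06 of this check is subject → $478.06 × 0.045 = $21.51
PFL insurance: $624.19 × 0.01 = $6.24
State disability insurance: $624.19 × 0.0175 = $10.92
Employee stock purchase plan: $45.00
Health insurance premium: $54.78
Parking deduction: $56.22
Total deductions = $40.37 + $38.74 + $47.53 + $16.35 + $21.51 + $6.24 + $10.92 + $45.00 + $54.78 + $56.22 = $337.66
Net pay = $624.19 − $337.66 = $286.53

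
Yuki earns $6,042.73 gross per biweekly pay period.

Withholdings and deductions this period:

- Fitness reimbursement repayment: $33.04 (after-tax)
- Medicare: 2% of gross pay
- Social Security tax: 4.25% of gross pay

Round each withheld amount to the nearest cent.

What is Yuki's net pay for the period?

$5,632.02

Social Security tax: $6,042.73 × 0.0425 = $256.82
Medicare: $6,042.73 × 0.02 = $120.85
Fitness reimbursement repayment: $33.04
Total deductions = $256.82 + $120.85 + $33.04 = $410.71
Net pay = $6,042.73 − $410.71 = $5,632.02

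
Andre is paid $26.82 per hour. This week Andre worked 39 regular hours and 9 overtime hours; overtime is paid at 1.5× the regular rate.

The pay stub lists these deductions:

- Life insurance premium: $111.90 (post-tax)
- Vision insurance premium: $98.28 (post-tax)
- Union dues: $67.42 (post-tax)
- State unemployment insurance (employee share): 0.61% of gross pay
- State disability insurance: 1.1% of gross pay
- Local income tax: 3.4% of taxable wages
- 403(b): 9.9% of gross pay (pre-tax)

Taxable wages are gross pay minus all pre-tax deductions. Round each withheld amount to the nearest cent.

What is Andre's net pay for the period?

$923.84

Regular pay: 39 × $26.82 = $1,045.98
Overtime pay: 9 × $26.82 × 1.5 = $362.07
Gross pay = $1,045.98 + $362.07 = $1,408.05
403(b): $1,408.05 × 0.099 = $139.40
Taxable wages = $1,408.05 − $139.40 = $1,268.65
Local income tax: $1,268.65 × 0.034 = $43.13
State unemployment insurance (employee share): $1,408.05 × 0.0061 = $8.59
State disability insurance: $1,408.05 × 0.011 = $15.49
Union dues: $67.42
Life insurance premium: $111.90
Vision insurance premium: $98.28
Total deductions = $139.40 + $43.13 + $8.59 + $15.49 + $67.42 + $111.90 + $98.28 = $484.21
Net pay = $1,408.05 − $484.21 = $923.84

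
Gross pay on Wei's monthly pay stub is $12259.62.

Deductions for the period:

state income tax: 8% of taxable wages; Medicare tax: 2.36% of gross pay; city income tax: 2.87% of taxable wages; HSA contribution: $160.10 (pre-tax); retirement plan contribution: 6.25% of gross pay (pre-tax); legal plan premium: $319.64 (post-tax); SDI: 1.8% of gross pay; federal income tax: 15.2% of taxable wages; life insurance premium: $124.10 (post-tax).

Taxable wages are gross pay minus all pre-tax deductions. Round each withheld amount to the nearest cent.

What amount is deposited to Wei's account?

$7424.96

Retirement plan contribution: $12259.62 × 0.0625 = $766.23
HSA contribution: $160.10
Pre-tax total = $766.23 + $160.10 = $926.33
Taxable wages = $12259.62 − $926.33 = $11333.29
Federal income tax: $11333.29 × 0.152 = $1722.66
State income tax: $11333.29 × 0.08 = $906.66
City income tax: $11333.29 × 0.0287 = $325.27
SDI: $12259.62 × 0.018 = $220.67
Medicare tax: $12259.62 × 0.0236 = $289.33
Legal plan premium: $319.64
Life insurance premium: $124.10
Total deductions = $766.23 + $160.10 + $1722.66 + $906.66 + $325.27 + $220.67 + $289.33 + $319.64 + $124.10 = $4834.66
Net pay = $12259.62 − $4834.66 = $7424.96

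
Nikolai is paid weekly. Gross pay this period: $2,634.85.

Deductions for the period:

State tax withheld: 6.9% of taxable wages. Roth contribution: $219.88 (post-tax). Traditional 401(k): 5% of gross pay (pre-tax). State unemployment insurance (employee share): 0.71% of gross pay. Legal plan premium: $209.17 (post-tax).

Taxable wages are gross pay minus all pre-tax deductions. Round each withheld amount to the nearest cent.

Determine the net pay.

Traditional 401(k): $2,634.85 × 0.05 = $131.74
Taxable wages = $2,634.85 − $131.74 = $2,503.11
State tax withheld: $2,503.11 × 0.069 = $172.71
State unemployment insurance (employee share): $2,634.85 × 0.0071 = $18.71
Legal plan premium: $209.17
Roth contribution: $219.88
Total deductions = $131.74 + $172.71 + $18.71 + $209.17 + $219.88 = $752.21
Net pay = $2,634.85 − $752.21 = $1,882.64

$1,882.64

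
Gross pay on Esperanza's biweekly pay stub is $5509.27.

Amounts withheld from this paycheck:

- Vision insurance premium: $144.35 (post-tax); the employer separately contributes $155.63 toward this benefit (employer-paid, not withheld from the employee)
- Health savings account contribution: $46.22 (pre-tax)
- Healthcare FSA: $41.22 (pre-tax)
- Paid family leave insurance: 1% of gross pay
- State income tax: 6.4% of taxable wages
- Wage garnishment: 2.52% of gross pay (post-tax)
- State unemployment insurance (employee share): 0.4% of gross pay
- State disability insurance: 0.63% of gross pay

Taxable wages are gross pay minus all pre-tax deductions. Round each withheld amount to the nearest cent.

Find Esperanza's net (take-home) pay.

Health savings account contribution: $46.22
Healthcare FSA: $41.22
Pre-tax total = $46.22 + $41.22 = $87.44
Taxable wages = $5509.27 − $87.44 = $5421.83
State income tax: $5421.83 × 0.064 = $347.00
State disability insurance: $5509.27 × 0.0063 = $34.71
State unemployment insurance (employee share): $5509.27 × 0.004 = $22.04
Paid family leave insurance: $5509.27 × 0.01 = $55.09
Vision insurance premium: $144.35
Wage garnishment: $5509.27 × 0.0252 = $138.83
(Employer's $155.63 toward vision insurance premium is not withheld from the employee.)
Total deductions = $46.22 + $41.22 + $347.00 + $34.71 + $22.04 + $55.09 + $144.35 + $138.83 = $829.46
Net pay = $5509.27 − $829.46 = $4679.81

$4679.81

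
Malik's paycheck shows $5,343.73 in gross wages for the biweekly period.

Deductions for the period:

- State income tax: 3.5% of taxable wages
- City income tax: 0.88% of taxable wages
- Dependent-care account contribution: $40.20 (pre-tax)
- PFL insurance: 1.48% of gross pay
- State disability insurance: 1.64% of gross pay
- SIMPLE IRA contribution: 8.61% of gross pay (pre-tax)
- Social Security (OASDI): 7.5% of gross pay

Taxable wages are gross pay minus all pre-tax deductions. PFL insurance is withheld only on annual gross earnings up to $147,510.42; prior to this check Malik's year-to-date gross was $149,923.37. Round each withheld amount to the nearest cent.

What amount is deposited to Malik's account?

SIMPLE IRA contribution: $5,343.73 × 0.0861 = $460.10
Dependent-care account contribution: $40.20
Pre-tax total = $460.10 + $40.20 = $500.30
Taxable wages = $5,343.73 − $500.30 = $4,843.43
State income tax: $4,843.43 × 0.035 = $169.52
City income tax: $4,843.43 × 0.0088 = $42.62
PFL insurance: annual cap $147,510.42 already reached (YTD $149,923.37), so $0.00
Social Security (OASDI): $5,343.73 × 0.075 = $400.78
State disability insurance: $5,343.73 × 0.0164 = $87.64
Total deductions = $460.10 + $40.20 + $169.52 + $42.62 + $0.00 + $400.78 + $87.64 = $1,200.86
Net pay = $5,343.73 − $1,200.86 = $4,142.87

$4,142.87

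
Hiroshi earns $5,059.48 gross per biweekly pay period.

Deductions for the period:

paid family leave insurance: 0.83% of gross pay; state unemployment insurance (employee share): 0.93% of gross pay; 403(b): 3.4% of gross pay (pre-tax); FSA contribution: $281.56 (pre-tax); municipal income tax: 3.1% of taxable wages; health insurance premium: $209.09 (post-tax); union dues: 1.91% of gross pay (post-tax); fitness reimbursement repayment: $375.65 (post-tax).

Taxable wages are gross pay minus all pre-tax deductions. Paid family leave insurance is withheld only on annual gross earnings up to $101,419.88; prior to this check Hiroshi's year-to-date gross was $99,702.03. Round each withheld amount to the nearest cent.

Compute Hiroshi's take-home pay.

$3,720.43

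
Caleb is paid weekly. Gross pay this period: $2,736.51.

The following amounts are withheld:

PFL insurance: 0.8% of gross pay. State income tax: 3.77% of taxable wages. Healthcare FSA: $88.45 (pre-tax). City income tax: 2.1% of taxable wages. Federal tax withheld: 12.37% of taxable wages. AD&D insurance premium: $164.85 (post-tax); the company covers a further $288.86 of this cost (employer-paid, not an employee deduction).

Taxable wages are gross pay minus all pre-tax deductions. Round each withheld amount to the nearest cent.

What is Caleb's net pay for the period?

$1,978.31

Healthcare FSA: $88.45
Taxable wages = $2,736.51 − $88.45 = $2,648.06
State income tax: $2,648.06 × 0.0377 = $99.83
City income tax: $2,648.06 × 0.021 = $55.61
Federal tax withheld: $2,648.06 × 0.1237 = $327.57
PFL insurance: $2,736.51 × 0.008 = $21.89
AD&D insurance premium: $164.85
(Employer's $288.86 toward AD&D insurance premium is not withheld from the employee.)
Total deductions = $88.45 + $99.83 + $55.61 + $327.57 + $21.89 + $164.85 = $758.20
Net pay = $2,736.51 − $758.20 = $1,978.31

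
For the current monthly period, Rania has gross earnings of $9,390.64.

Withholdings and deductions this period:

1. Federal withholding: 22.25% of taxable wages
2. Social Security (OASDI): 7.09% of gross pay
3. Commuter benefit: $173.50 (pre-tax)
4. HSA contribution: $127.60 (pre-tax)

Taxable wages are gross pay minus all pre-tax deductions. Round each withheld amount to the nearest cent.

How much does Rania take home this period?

HSA contribution: $127.60
Commuter benefit: $173.50
Pre-tax total = $127.60 + $173.50 = $301.10
Taxable wages = $9,390.64 − $301.10 = $9,089.54
Federal withholding: $9,089.54 × 0.2225 = $2,022.42
Social Security (OASDI): $9,390.64 × 0.0709 = $665.80
Total deductions = $127.60 + $173.50 + $2,022.42 + $665.80 = $2,989.32
Net pay = $9,390.64 − $2,989.32 = $6,401.32

$6,401.32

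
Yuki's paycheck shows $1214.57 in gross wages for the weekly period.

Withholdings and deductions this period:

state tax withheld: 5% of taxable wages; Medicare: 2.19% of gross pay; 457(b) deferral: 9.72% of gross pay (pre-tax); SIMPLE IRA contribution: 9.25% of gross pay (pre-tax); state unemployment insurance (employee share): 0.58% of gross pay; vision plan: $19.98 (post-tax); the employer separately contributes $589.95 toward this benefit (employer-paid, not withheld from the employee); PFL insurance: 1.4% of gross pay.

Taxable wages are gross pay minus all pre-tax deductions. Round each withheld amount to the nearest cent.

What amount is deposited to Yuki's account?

$864.33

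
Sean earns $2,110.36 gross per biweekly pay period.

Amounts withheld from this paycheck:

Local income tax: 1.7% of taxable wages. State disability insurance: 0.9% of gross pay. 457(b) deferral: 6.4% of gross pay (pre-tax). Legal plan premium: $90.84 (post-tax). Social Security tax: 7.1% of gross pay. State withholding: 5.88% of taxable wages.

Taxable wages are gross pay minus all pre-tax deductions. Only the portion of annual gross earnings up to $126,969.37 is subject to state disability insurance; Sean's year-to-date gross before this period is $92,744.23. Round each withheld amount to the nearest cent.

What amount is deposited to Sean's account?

457(b) deferral: $2,110.36 × 0.064 = $135.06
Taxable wages = $2,110.36 − $135.06 = $1,975.30
State withholding: $1,975.30 × 0.0588 = $116.15
Local income tax: $1,975.30 × 0.017 = $33.58
Social Security tax: $2,110.36 × 0.071 = $149.84
State disability insurance: cap not yet reached, full $2,110.36 is subject → $2,110.36 × 0.009 = $18.99
Legal plan premium: $90.84
Total deductions = $135.06 + $116.15 + $33.58 + $149.84 + $18.99 + $90.84 = $544.46
Net pay = $2,110.36 − $544.46 = $1,565.90

$1,565.90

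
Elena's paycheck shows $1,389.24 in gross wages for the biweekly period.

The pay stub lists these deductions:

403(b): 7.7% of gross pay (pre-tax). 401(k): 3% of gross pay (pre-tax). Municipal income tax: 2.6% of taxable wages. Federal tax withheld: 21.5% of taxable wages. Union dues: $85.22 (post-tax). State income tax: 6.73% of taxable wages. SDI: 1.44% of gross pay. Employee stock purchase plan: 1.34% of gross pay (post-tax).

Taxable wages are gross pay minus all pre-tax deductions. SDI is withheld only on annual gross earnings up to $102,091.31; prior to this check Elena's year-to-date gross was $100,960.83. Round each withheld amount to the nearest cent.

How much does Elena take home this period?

$737.99

401(k): $1,389.24 × 0.03 = $41.68
403(b): $1,389.24 × 0.077 = $106.97
Pre-tax total = $41.68 + $106.97 = $148.65
Taxable wages = $1,389.24 − $148.65 = $1,240.59
Municipal income tax: $1,240.59 × 0.026 = $32.26
State income tax: $1,240.59 × 0.0673 = $83.49
Federal tax withheld: $1,240.59 × 0.215 = $266.73
SDI: only $102,091.31 − $100,960.83 = $1,130.48 of this check is subject → $1,130.48 × 0.0144 = $16.28
Union dues: $85.22
Employee stock purchase plan: $1,389.24 × 0.0134 = $18.62
Total deductions = $41.68 + $106.97 + $32.26 + $83.49 + $266.73 + $16.28 + $85.22 + $18.62 = $651.25
Net pay = $1,389.24 − $651.25 = $737.99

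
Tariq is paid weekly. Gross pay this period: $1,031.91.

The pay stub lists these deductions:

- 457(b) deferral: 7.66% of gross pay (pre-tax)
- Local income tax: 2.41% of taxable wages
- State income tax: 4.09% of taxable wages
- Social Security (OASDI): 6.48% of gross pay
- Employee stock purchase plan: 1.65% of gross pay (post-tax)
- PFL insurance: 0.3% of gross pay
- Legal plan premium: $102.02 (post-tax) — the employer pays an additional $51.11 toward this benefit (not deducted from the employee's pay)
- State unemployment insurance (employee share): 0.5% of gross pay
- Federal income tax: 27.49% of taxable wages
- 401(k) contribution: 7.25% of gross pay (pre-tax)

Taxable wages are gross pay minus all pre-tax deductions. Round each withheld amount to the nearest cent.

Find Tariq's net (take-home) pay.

$385.43

401(k) contribution: $1,031.91 × 0.0725 = $74.81
457(b) deferral: $1,031.91 × 0.0766 = $79.04
Pre-tax total = $74.81 + $79.04 = $153.85
Taxable wages = $1,031.91 − $153.85 = $878.06
Local income tax: $878.06 × 0.0241 = $21.16
State income tax: $878.06 × 0.0409 = $35.91
Federal income tax: $878.06 × 0.2749 = $241.38
State unemployment insurance (employee share): $1,031.91 × 0.005 = $5.16
Social Security (OASDI): $1,031.91 × 0.0648 = $66.87
PFL insurance: $1,031.91 × 0.003 = $3.10
Employee stock purchase plan: $1,031.91 × 0.0165 = $17.03
Legal plan premium: $102.02
(Employer's $51.11 toward legal plan premium is not withheld from the employee.)
Total deductions = $74.81 + $79.04 + $21.16 + $35.91 + $241.38 + $5.16 + $66.87 + $3.10 + $17.03 + $102.02 = $646.48
Net pay = $1,031.91 − $646.48 = $385.43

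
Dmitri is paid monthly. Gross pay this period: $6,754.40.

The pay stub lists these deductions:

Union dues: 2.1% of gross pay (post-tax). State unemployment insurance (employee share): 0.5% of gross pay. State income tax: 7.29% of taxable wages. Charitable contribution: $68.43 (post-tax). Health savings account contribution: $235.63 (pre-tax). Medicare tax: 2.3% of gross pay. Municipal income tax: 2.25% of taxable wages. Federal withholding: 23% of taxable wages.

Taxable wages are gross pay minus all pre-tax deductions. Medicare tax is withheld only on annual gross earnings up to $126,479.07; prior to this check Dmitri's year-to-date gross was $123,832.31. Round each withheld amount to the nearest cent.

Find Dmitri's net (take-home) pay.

$4,092.64

Health savings account contribution: $235.63
Taxable wages = $6,754.40 − $235.63 = $6,518.77
Municipal income tax: $6,518.77 × 0.0225 = $146.67
Federal withholding: $6,518.77 × 0.23 = $1,499.32
State income tax: $6,518.77 × 0.0729 = $475.22
Medicare tax: only $126,479.07 − $123,832.31 = $2,646.76 of this check is subject → $2,646.76 × 0.023 = $60.88
State unemployment insurance (employee share): $6,754.40 × 0.005 = $33.77
Union dues: $6,754.40 × 0.021 = $141.84
Charitable contribution: $68.43
Total deductions = $235.63 + $146.67 + $1,499.32 + $475.22 + $60.88 + $33.77 + $141.84 + $68.43 = $2,661.76
Net pay = $6,754.40 − $2,661.76 = $4,092.64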